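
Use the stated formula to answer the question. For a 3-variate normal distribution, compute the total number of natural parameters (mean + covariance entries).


Exponential family dimension calculation:
For 3-dim MVN: mean has 3 params, covariance has 3*4/2 = 6 unique entries.
Total dim = 3 + 6 = 9.

9


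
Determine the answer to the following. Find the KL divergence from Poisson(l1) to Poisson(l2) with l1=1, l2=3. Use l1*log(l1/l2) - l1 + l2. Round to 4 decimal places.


KL divergence for Poisson:
KL = l1*log(l1/l2) - l1 + l2.
l1 = 1, l2 = 3.
log(1/3) = -1.098612.
l1*log(l1/l2) = 1 * -1.098612 = -1.098612.
KL = -1.098612 - 1 + 3 = 0.9014

0.9014


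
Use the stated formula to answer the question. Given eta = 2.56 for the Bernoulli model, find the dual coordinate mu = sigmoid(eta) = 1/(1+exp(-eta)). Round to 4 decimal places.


Dual coordinate (expectation parameter) for Bernoulli:
mu = 1/(1+exp(-eta)).
eta = 2.56.
exp(-eta) = exp(-2.56) = 0.077305.
mu = 1/(1+0.077305) = 0.9282

0.9282


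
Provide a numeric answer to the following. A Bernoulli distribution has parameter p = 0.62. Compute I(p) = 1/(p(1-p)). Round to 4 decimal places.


For Bernoulli(p), Fisher information is I(p) = 1/(p*(1-p)).
p = 0.62, 1-p = 0.38.
p*(1-p) = 0.2356.
I(p) = 1/0.2356 = 4.2445

4.2445


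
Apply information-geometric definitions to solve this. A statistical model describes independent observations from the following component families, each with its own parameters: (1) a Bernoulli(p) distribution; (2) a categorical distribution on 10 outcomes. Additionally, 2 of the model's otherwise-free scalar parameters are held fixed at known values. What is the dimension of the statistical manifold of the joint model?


The dimension of a statistical manifold equals the number of free
(independent) real parameters of the model. For a product of independent
blocks the parameter counts add.
- Bernoulli (p): 1.
- categorical on 10 outcomes (probabilities sum to 1): 10-1 = 9.
Total = 1 + 9 = 10.
2 parameter(s) fixed at known values: 10 - 2 = 8.
Dimension = 8

8


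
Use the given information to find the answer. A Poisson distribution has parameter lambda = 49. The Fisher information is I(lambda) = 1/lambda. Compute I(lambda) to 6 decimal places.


Fisher information for Poisson: I(lambda) = 1/lambda.
lambda = 49.
I(lambda) = 1/49 = 0.020408

0.020408


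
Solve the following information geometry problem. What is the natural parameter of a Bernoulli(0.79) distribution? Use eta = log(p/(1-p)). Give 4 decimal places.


Natural parameter for Bernoulli: eta = log(p/(1-p)).
p = 0.79, 1-p = 0.21.
p/(1-p) = 3.761905.
eta = log(3.761905) = 1.3249

1.3249


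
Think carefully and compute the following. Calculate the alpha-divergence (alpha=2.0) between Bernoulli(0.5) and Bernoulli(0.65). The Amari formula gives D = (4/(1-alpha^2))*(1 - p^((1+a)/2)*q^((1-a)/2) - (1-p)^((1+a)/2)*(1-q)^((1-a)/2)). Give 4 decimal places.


Amari alpha-divergence:
D = (4/(1-alpha^2))*(1 - p^((1+a)/2)*q^((1-a)/2) - (1-p)^((1+a)/2)*(1-q)^((1-a)/2)).
alpha = 2.0, p = 0.5, q = 0.65.
e1 = (1+alpha)/2 = 1.5, e2 = (1-alpha)/2 = -0.5.
t1 = p^e1 * q^e2 = 0.5^1.5 * 0.65^-0.5 = 0.438529.
t2 = (1-p)^e1 * (1-q)^e2 = 0.5^1.5 * 0.35^-0.5 = 0.597614.
4/(1-alpha^2) = -1.333333.
D = -1.333333*(1 - 0.438529 - 0.597614) = 0.0482

0.0482


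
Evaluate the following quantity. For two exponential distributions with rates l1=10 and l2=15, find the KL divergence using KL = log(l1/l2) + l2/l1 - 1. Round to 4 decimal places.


KL divergence for exponential family:
KL = log(l1/l2) + l2/l1 - 1.
log(10/15) = -0.405465.
15/10 = 1.5.
KL = -0.405465 + 1.5 - 1 = 0.0945

0.0945


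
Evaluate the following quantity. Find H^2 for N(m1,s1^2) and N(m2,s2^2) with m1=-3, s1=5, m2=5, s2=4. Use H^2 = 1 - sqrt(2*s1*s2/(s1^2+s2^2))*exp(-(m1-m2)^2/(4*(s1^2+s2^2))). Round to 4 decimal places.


Squared Hellinger distance for Gaussians:
H^2 = 1 - sqrt(2*s1*s2/(s1^2+s2^2)) * exp(-(m1-m2)^2/(4*(s1^2+s2^2))).
s1^2 = 25, s2^2 = 16, s1^2+s2^2 = 41.
sqrt(2*5*4/(41)) = 0.98773.
(m1-m2)^2 = (-8)^2 = 64.
exp(-64/(4*41)) = exp(-0.390244) = 0.676892.
H^2 = 1 - 0.98773*0.676892 = 0.3314

0.3314


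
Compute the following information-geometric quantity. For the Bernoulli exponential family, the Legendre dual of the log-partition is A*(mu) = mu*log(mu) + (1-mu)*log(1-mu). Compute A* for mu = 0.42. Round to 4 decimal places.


Legendre transform for Bernoulli:
A*(mu) = mu*log(mu) + (1-mu)*log(1-mu).
mu = 0.42, 1-mu = 0.58.
mu*log(mu) = 0.42*log(0.42) = -0.36435.
(1-mu)*log(1-mu) = 0.58*log(0.58) = -0.315942.
A* = -0.36435 + -0.315942 = -0.6803

-0.6803


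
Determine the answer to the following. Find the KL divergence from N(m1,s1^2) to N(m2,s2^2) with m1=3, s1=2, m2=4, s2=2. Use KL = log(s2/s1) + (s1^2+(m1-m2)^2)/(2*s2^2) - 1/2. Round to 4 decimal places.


KL divergence between normal distributions:
KL = log(s2/s1) + (s1^2 + (m1-m2)^2)/(2*s2^2) - 1/2.
log(2/2) = 0.0.
(2^2 + (3-4)^2)/(2*2^2) = (4 + 1)/8 = 0.625.
KL = 0.0 + 0.625 - 0.5 = 0.1250

0.1250


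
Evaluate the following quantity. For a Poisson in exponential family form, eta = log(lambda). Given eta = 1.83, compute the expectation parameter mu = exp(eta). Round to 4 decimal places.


Expectation parameter for Poisson exponential family:
mu = exp(eta).
eta = 1.83.
mu = exp(1.83) = 6.2339

6.2339


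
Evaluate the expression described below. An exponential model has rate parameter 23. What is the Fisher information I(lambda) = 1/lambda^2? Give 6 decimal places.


Fisher information for exponential: I(lambda) = 1/lambda^2.
lambda = 23, lambda^2 = 529.
I = 1/529 = 0.001890

0.001890


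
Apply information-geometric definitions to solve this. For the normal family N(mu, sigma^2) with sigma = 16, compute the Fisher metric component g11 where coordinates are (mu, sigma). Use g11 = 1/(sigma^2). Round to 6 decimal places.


For the 2-parameter normal family, the Fisher metric has:
  g11 = 1/sigma^2, g22 = 2/sigma^2.
sigma = 16, sigma^2 = 256.
g11 = 0.003906

0.003906


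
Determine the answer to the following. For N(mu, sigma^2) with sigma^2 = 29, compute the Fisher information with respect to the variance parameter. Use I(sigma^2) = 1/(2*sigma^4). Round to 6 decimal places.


Fisher information for variance: I(sigma^2) = 1/(2*sigma^4).
sigma^2 = 29, so sigma^4 = 841.
I = 1/(2*841) = 1/1682 = 0.000595

0.000595


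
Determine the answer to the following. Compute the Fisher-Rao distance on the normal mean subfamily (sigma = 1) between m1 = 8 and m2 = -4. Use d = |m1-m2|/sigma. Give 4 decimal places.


On the fixed-variance normal subfamily, geodesic distance = |m1-m2|/sigma.
|8 - -4| = 12.
sigma = 1.
d = 12/1 = 12.0000

12.0000


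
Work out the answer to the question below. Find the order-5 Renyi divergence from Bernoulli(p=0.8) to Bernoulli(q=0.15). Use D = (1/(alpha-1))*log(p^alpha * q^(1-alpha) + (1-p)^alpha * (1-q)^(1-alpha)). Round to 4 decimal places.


Renyi divergence of order alpha between Bernoulli distributions:
D = (1/(alpha-1))*log(p^alpha * q^(1-alpha) + (1-p)^alpha * (1-q)^(1-alpha)).
alpha = 5, p = 0.8, q = 0.15.
p^alpha * q^(1-alpha) = 0.8^5 * 0.15^-4 = 647.269136.
(1-p)^alpha * (1-q)^(1-alpha) = 0.2^5 * 0.85^-4 = 0.000613.
sum = 647.269136 + 0.000613 = 647.269749.
D = (1/4)*log(647.269749) = 1.6182

1.6182


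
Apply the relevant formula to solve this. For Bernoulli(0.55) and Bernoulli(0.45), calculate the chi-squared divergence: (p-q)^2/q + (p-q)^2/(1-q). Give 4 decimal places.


Chi-squared divergence between Bernoulli distributions:
chi^2 = (p-q)^2/q + (p-q)^2/(1-q).
p = 0.55, q = 0.45, p-q = 0.1.
(p-q)^2 = 0.01.
term1 = 0.01/0.45 = 0.022222.
term2 = 0.01/0.55 = 0.018182.
chi^2 = 0.022222 + 0.018182 = 0.0404

0.0404


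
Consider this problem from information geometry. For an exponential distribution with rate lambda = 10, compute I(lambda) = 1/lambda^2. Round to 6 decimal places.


Fisher information for exponential: I(lambda) = 1/lambda^2.
lambda = 10, lambda^2 = 100.
I = 1/100 = 0.010000

0.010000


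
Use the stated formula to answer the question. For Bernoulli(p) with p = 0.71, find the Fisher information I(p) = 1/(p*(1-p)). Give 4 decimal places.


For Bernoulli(p), Fisher information is I(p) = 1/(p*(1-p)).
p = 0.71, 1-p = 0.29.
p*(1-p) = 0.2059.
I(p) = 1/0.2059 = 4.8567

4.8567


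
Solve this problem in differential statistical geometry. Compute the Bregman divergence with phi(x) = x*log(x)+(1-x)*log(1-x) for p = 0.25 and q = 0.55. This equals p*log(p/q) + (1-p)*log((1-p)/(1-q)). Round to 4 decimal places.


Bregman divergence with negative entropy generator:
D = p*log(p/q) + (1-p)*log((1-p)/(1-q)).
p = 0.25, q = 0.55.
p*log(p/q) = 0.25*log(0.25/0.55) = -0.197114.
(1-p)*log((1-p)/(1-q)) = 0.75*log(0.75/0.45) = 0.383119.
D = -0.197114 + 0.383119 = 0.1860

0.1860


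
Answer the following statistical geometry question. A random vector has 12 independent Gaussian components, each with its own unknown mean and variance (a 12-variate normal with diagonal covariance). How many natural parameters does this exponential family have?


Exponential family dimension calculation:
Each univariate normal has two natural parameters (mu/sigma^2 and -1/(2 sigma^2)).
With 12 independent components, dim = 2 * 12 = 24.

24


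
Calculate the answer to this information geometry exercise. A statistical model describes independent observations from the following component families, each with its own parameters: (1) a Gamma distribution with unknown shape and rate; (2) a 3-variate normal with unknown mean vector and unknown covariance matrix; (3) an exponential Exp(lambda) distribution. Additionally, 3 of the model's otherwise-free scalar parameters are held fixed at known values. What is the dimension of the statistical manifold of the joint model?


The dimension of a statistical manifold equals the number of free
(independent) real parameters of the model. For a product of independent
blocks the parameter counts add.
- Gamma (shape, rate): 2.
- 3-variate normal: 3 (mean) + 3*4/2 = 6 (symmetric covariance) = 9.
- exponential (lambda): 1.
Total = 2 + 9 + 1 = 12.
3 parameter(s) fixed at known values: 12 - 3 = 9.
Dimension = 9

9


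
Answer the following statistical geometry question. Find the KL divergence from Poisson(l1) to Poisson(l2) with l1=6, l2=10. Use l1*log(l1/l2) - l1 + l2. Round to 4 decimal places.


KL divergence for Poisson:
KL = l1*log(l1/l2) - l1 + l2.
l1 = 6, l2 = 10.
log(6/10) = -0.510826.
l1*log(l1/l2) = 6 * -0.510826 = -3.064954.
KL = -3.064954 - 6 + 10 = 0.9350

0.9350


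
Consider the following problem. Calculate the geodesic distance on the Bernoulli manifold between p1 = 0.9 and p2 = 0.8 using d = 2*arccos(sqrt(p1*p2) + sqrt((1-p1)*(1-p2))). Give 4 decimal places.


Geodesic distance on Bernoulli manifold:
d(p1,p2) = 2*arccos(sqrt(p1*p2) + sqrt((1-p1)*(1-p2))).
sqrt(p1*p2) = sqrt(0.9*0.8) = 0.848528.
sqrt((1-p1)*(1-p2)) = sqrt(0.1*0.2) = 0.141421.
arg = 0.848528 + 0.141421 = 0.989949.
d = 2*arccos(0.989949) = 0.2838

0.2838


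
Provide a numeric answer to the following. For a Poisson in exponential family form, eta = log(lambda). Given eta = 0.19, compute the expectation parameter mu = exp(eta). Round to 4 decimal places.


Expectation parameter for Poisson exponential family:
mu = exp(eta).
eta = 0.19.
mu = exp(0.19) = 1.2092

1.2092


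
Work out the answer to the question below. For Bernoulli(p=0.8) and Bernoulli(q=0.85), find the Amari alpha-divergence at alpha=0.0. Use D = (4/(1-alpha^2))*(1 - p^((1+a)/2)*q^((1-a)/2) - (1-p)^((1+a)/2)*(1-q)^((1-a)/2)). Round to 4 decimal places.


Amari alpha-divergence:
D = (4/(1-alpha^2))*(1 - p^((1+a)/2)*q^((1-a)/2) - (1-p)^((1+a)/2)*(1-q)^((1-a)/2)).
alpha = 0.0, p = 0.8, q = 0.85.
e1 = (1+alpha)/2 = 0.5, e2 = (1-alpha)/2 = 0.5.
t1 = p^e1 * q^e2 = 0.8^0.5 * 0.85^0.5 = 0.824621.
t2 = (1-p)^e1 * (1-q)^e2 = 0.2^0.5 * 0.15^0.5 = 0.173205.
4/(1-alpha^2) = 4.0.
D = 4.0*(1 - 0.824621 - 0.173205) = 0.0087

0.0087


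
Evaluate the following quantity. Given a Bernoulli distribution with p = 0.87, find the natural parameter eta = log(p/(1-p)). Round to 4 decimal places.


Natural parameter for Bernoulli: eta = log(p/(1-p)).
p = 0.87, 1-p = 0.13.
p/(1-p) = 6.692308.
eta = log(6.692308) = 1.9010

1.9010


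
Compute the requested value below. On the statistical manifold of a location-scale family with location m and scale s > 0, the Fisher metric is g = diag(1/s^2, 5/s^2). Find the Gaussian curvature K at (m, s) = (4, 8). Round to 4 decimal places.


The metric has the form g = (A dm^2 + B ds^2)/s^2 with A = 1, B = 5.
Substitute u = sqrt(A/B)*m: g = B*(du^2 + ds^2)/s^2, i.e. B times the
Poincare upper half-plane metric, which has constant Gaussian curvature -1.
Scaling a 2D metric by a constant c divides the Gaussian curvature by c,
so K = -1/B = -1/(5) = -0.2000 everywhere (the point (m, s) = (4, 8) is irrelevant:
the curvature is constant).
The requested Gaussian curvature is K = -0.2000.

-0.2000


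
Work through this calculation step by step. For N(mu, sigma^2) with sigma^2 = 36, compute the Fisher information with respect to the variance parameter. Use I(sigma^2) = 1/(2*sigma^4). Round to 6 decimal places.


Fisher information for variance: I(sigma^2) = 1/(2*sigma^4).
sigma^2 = 36, so sigma^4 = 1296.
I = 1/(2*1296) = 1/2592 = 0.000386

0.000386


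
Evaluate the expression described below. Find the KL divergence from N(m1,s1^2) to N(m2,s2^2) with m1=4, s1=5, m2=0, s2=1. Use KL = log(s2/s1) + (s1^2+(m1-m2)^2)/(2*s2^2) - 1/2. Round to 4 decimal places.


KL divergence between normal distributions:
KL = log(s2/s1) + (s1^2 + (m1-m2)^2)/(2*s2^2) - 1/2.
log(1/5) = -1.609438.
(5^2 + (4-0)^2)/(2*1^2) = (25 + 16)/2 = 20.5.
KL = -1.609438 + 20.5 - 0.5 = 18.3906

18.3906


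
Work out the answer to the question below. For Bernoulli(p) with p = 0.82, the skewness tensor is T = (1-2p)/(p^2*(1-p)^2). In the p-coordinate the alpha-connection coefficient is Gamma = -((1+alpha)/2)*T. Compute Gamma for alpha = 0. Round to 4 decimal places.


Skewness (Amari-Chentsov) tensor: T = (1-2p)/(p^2*(1-p)^2).
p = 0.82, 1-2p = -0.64, p^2 = 0.6724, (1-p)^2 = 0.0324.
T = -0.64/(0.6724 * 0.0324) = -29.376988.
In the p-coordinate, Gamma^(alpha) = Gamma^(0) - (alpha/2)*T with Gamma^(0) = (1/2)*g'(p) = -T/2,
so Gamma^(alpha) = -((1+alpha)/2)*T.
alpha = 0, -(1+alpha)/2 = -0.5.
Gamma = -0.5 * -29.376988 = 14.6885

14.6885


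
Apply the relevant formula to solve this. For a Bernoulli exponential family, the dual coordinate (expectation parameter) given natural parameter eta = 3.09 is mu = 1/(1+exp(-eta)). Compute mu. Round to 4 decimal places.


Dual coordinate (expectation parameter) for Bernoulli:
mu = 1/(1+exp(-eta)).
eta = 3.09.
exp(-eta) = exp(-3.09) = 0.045502.
mu = 1/(1+0.045502) = 0.9565

0.9565


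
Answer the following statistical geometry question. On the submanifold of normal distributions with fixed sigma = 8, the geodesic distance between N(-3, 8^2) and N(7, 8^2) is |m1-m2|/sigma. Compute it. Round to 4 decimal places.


On the fixed-variance normal subfamily, geodesic distance = |m1-m2|/sigma.
|-3 - 7| = 10.
sigma = 8.
d = 10/8 = 1.2500

1.2500


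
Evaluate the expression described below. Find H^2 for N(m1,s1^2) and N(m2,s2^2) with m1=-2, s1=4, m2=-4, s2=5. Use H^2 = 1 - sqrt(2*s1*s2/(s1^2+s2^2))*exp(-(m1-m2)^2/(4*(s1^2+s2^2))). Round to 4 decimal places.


Squared Hellinger distance for Gaussians:
H^2 = 1 - sqrt(2*s1*s2/(s1^2+s2^2)) * exp(-(m1-m2)^2/(4*(s1^2+s2^2))).
s1^2 = 16, s2^2 = 25, s1^2+s2^2 = 41.
sqrt(2*4*5/(41)) = 0.98773.
(m1-m2)^2 = (2)^2 = 4.
exp(-4/(4*41)) = exp(-0.02439) = 0.975905.
H^2 = 1 - 0.98773*0.975905 = 0.0361

0.0361


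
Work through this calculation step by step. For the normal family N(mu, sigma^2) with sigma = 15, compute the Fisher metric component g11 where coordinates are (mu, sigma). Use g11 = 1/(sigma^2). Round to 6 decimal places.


For the 2-parameter normal family, the Fisher metric has:
  g11 = 1/sigma^2, g22 = 2/sigma^2.
sigma = 15, sigma^2 = 225.
g11 = 0.004444

0.004444


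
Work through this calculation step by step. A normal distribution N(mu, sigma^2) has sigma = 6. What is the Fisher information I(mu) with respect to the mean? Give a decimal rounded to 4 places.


The Fisher information for the mean of a normal distribution is I(mu) = 1/sigma^2.
sigma = 6, so sigma^2 = 36.
I(mu) = 1/36 = 0.0278

0.0278


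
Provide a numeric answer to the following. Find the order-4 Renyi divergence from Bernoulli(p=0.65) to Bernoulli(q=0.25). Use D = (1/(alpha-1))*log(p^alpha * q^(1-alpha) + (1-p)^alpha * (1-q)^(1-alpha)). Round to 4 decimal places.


Renyi divergence of order alpha between Bernoulli distributions:
D = (1/(alpha-1))*log(p^alpha * q^(1-alpha) + (1-p)^alpha * (1-q)^(1-alpha)).
alpha = 4, p = 0.65, q = 0.25.
p^alpha * q^(1-alpha) = 0.65^4 * 0.25^-3 = 11.4244.
(1-p)^alpha * (1-q)^(1-alpha) = 0.35^4 * 0.75^-3 = 0.03557.
sum = 11.4244 + 0.03557 = 11.45997.
D = (1/3)*log(11.45997) = 0.8130

0.8130


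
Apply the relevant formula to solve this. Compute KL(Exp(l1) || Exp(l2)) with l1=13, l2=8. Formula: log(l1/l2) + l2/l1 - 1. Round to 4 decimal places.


KL divergence for exponential family:
KL = log(l1/l2) + l2/l1 - 1.
log(13/8) = 0.485508.
8/13 = 0.615385.
KL = 0.485508 + 0.615385 - 1 = 0.1009

0.1009


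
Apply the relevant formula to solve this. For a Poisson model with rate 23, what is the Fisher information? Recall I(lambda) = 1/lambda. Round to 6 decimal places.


Fisher information for Poisson: I(lambda) = 1/lambda.
lambda = 23.
I(lambda) = 1/23 = 0.043478

0.043478


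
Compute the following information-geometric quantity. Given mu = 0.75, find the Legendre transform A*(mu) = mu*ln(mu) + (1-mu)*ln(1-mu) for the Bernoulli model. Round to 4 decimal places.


Legendre transform for Bernoulli:
A*(mu) = mu*log(mu) + (1-mu)*log(1-mu).
mu = 0.75, 1-mu = 0.25.
mu*log(mu) = 0.75*log(0.75) = -0.215762.
(1-mu)*log(1-mu) = 0.25*log(0.25) = -0.346574.
A* = -0.215762 + -0.346574 = -0.5623

-0.5623


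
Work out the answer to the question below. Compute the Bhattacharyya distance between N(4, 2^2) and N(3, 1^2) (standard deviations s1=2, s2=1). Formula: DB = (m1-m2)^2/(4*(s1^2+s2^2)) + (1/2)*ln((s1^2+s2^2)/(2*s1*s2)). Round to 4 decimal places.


Bhattacharyya distance between two Gaussians:
DB = (m1-m2)^2/(4*(s1^2+s2^2)) + (1/2)*ln((s1^2+s2^2)/(2*s1*s2)).
(m1-m2)^2 = (1)^2 = 1.
s1^2+s2^2 = 4 + 1 = 5.
term1 = 1/20 = 0.05.
term2 = 0.5*ln(5/4.0) = 0.111572.
DB = 0.05 + 0.111572 = 0.1616

0.1616


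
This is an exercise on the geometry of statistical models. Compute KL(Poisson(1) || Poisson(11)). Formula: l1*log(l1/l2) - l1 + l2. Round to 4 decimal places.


KL divergence for Poisson:
KL = l1*log(l1/l2) - l1 + l2.
l1 = 1, l2 = 11.
log(1/11) = -2.397895.
l1*log(l1/l2) = 1 * -2.397895 = -2.397895.
KL = -2.397895 - 1 + 11 = 7.6021

7.6021


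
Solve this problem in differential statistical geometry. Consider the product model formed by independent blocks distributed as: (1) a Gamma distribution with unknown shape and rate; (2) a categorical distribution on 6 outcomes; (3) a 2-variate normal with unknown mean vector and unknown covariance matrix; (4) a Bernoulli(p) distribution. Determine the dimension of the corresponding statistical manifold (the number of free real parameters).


The dimension of a statistical manifold equals the number of free
(independent) real parameters of the model. For a product of independent
blocks the parameter counts add.
- Gamma (shape, rate): 2.
- categorical on 6 outcomes (probabilities sum to 1): 6-1 = 5.
- 2-variate normal: 2 (mean) + 2*3/2 = 3 (symmetric covariance) = 5.
- Bernoulli (p): 1.
Total = 2 + 5 + 5 + 1 = 13.
Dimension = 13

13


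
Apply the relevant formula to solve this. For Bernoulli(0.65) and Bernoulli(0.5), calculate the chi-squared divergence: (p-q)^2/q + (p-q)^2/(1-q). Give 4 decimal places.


Chi-squared divergence between Bernoulli distributions:
chi^2 = (p-q)^2/q + (p-q)^2/(1-q).
p = 0.65, q = 0.5, p-q = 0.15.
(p-q)^2 = 0.0225.
term1 = 0.0225/0.5 = 0.045.
term2 = 0.0225/0.5 = 0.045.
chi^2 = 0.045 + 0.045 = 0.0900

0.0900


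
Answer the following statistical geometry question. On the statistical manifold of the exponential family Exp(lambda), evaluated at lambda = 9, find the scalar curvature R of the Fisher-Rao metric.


This family has a single free parameter, so its statistical manifold
is 1-dimensional. The Riemann curvature tensor of any 1-dimensional
Riemannian manifold vanishes identically, so R = 0.

0


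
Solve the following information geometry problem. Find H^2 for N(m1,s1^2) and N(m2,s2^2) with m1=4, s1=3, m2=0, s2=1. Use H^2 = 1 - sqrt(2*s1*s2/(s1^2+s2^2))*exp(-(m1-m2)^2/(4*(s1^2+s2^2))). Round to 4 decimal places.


Squared Hellinger distance for Gaussians:
H^2 = 1 - sqrt(2*s1*s2/(s1^2+s2^2)) * exp(-(m1-m2)^2/(4*(s1^2+s2^2))).
s1^2 = 9, s2^2 = 1, s1^2+s2^2 = 10.
sqrt(2*3*1/(10)) = 0.774597.
(m1-m2)^2 = (4)^2 = 16.
exp(-16/(4*10)) = exp(-0.4) = 0.67032.
H^2 = 1 - 0.774597*0.67032 = 0.4808

0.4808


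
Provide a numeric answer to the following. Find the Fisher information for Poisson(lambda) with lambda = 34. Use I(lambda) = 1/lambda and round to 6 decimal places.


Fisher information for Poisson: I(lambda) = 1/lambda.
lambda = 34.
I(lambda) = 1/34 = 0.029412

0.029412


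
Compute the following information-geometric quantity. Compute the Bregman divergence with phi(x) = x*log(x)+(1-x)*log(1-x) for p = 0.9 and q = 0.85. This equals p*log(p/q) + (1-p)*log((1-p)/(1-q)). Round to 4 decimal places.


Bregman divergence with negative entropy generator:
D = p*log(p/q) + (1-p)*log((1-p)/(1-q)).
p = 0.9, q = 0.85.
p*log(p/q) = 0.9*log(0.9/0.85) = 0.051443.
(1-p)*log((1-p)/(1-q)) = 0.1*log(0.1/0.15) = -0.040547.
D = 0.051443 + -0.040547 = 0.0109

0.0109


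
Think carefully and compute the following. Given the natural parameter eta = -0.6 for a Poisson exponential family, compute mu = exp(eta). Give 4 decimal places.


Expectation parameter for Poisson exponential family:
mu = exp(eta).
eta = -0.6.
mu = exp(-0.6) = 0.5488

0.5488


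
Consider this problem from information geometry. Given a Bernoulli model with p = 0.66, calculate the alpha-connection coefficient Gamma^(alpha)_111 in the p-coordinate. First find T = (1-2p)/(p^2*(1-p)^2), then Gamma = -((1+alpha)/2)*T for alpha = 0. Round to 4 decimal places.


Skewness (Amari-Chentsov) tensor: T = (1-2p)/(p^2*(1-p)^2).
p = 0.66, 1-2p = -0.32, p^2 = 0.4356, (1-p)^2 = 0.1156.
T = -0.32/(0.4356 * 0.1156) = -6.354835.
In the p-coordinate, Gamma^(alpha) = Gamma^(0) - (alpha/2)*T with Gamma^(0) = (1/2)*g'(p) = -T/2,
so Gamma^(alpha) = -((1+alpha)/2)*T.
alpha = 0, -(1+alpha)/2 = -0.5.
Gamma = -0.5 * -6.354835 = 3.1774

3.1774


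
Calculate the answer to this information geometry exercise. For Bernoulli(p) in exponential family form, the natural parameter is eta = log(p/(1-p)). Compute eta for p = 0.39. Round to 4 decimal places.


Natural parameter for Bernoulli: eta = log(p/(1-p)).
p = 0.39, 1-p = 0.61.
p/(1-p) = 0.639344.
eta = log(0.639344) = -0.4473

-0.4473


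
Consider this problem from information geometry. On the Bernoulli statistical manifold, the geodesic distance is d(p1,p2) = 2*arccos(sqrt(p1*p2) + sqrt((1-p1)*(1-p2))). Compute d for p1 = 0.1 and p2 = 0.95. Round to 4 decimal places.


Geodesic distance on Bernoulli manifold:
d(p1,p2) = 2*arccos(sqrt(p1*p2) + sqrt((1-p1)*(1-p2))).
sqrt(p1*p2) = sqrt(0.1*0.95) = 0.308221.
sqrt((1-p1)*(1-p2)) = sqrt(0.9*0.05) = 0.212132.
arg = 0.308221 + 0.212132 = 0.520353.
d = 2*arccos(0.520353) = 2.0471

2.0471


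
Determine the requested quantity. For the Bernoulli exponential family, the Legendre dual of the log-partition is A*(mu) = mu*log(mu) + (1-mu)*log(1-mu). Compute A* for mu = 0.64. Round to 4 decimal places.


Legendre transform for Bernoulli:
A*(mu) = mu*log(mu) + (1-mu)*log(1-mu).
mu = 0.64, 1-mu = 0.36.
mu*log(mu) = 0.64*log(0.64) = -0.285624.
(1-mu)*log(1-mu) = 0.36*log(0.36) = -0.367794.
A* = -0.285624 + -0.367794 = -0.6534

-0.6534


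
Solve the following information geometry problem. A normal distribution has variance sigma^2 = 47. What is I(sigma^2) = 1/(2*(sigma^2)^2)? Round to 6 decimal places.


Fisher information for variance: I(sigma^2) = 1/(2*sigma^4).
sigma^2 = 47, so sigma^4 = 2209.
I = 1/(2*2209) = 1/4418 = 0.000226

0.000226


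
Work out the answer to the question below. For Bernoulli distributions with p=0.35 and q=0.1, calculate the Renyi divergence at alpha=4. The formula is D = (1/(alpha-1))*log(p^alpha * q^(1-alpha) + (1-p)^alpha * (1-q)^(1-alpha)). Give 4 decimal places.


Renyi divergence of order alpha between Bernoulli distributions:
D = (1/(alpha-1))*log(p^alpha * q^(1-alpha) + (1-p)^alpha * (1-q)^(1-alpha)).
alpha = 4, p = 0.35, q = 0.1.
p^alpha * q^(1-alpha) = 0.35^4 * 0.1^-3 = 15.00625.
(1-p)^alpha * (1-q)^(1-alpha) = 0.65^4 * 0.9^-3 = 0.244865.
sum = 15.00625 + 0.244865 = 15.251115.
D = (1/3)*log(15.251115) = 0.9082

0.9082


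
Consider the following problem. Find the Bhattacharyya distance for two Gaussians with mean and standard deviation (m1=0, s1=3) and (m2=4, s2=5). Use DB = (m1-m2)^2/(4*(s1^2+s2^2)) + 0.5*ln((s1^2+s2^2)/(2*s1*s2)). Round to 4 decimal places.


Bhattacharyya distance between two Gaussians:
DB = (m1-m2)^2/(4*(s1^2+s2^2)) + (1/2)*ln((s1^2+s2^2)/(2*s1*s2)).
(m1-m2)^2 = (-4)^2 = 16.
s1^2+s2^2 = 9 + 25 = 34.
term1 = 16/136 = 0.117647.
term2 = 0.5*ln(34/30.0) = 0.062582.
DB = 0.117647 + 0.062582 = 0.1802

0.1802


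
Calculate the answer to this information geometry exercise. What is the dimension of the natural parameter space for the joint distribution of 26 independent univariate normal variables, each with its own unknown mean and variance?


Exponential family dimension calculation:
Each univariate normal has two natural parameters (mu/sigma^2 and -1/(2 sigma^2)).
With 26 independent components, dim = 2 * 26 = 52.

52


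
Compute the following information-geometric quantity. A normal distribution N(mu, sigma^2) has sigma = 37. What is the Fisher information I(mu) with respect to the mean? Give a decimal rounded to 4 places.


The Fisher information for the mean of a normal distribution is I(mu) = 1/sigma^2.
sigma = 37, so sigma^2 = 1369.
I(mu) = 1/1369 = 0.0007

0.0007


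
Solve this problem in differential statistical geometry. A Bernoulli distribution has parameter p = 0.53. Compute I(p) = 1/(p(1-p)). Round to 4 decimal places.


For Bernoulli(p), Fisher information is I(p) = 1/(p*(1-p)).
p = 0.53, 1-p = 0.47.
p*(1-p) = 0.2491.
I(p) = 1/0.2491 = 4.0145

4.0145


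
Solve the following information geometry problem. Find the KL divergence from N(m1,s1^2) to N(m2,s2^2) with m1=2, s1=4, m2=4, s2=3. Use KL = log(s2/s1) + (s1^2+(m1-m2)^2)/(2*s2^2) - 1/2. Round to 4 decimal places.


KL divergence between normal distributions:
KL = log(s2/s1) + (s1^2 + (m1-m2)^2)/(2*s2^2) - 1/2.
log(3/4) = -0.287682.
(4^2 + (2-4)^2)/(2*3^2) = (16 + 4)/18 = 1.111111.
KL = -0.287682 + 1.111111 - 0.5 = 0.3234

0.3234


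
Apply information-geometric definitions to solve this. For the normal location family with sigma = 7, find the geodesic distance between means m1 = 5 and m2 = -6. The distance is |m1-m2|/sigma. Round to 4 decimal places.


On the fixed-variance normal subfamily, geodesic distance = |m1-m2|/sigma.
|5 - -6| = 11.
sigma = 7.
d = 11/7 = 1.5714

1.5714


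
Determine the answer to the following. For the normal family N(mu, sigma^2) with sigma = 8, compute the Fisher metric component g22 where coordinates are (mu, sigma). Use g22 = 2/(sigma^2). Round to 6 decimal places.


For the 2-parameter normal family, the Fisher metric has:
  g11 = 1/sigma^2, g22 = 2/sigma^2.
sigma = 8, sigma^2 = 64.
g22 = 0.031250

0.031250


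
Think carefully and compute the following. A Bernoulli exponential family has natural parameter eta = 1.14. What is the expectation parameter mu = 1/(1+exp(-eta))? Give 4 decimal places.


Dual coordinate (expectation parameter) for Bernoulli:
mu = 1/(1+exp(-eta)).
eta = 1.14.
exp(-eta) = exp(-1.14) = 0.319819.
mu = 1/(1+0.319819) = 0.7577

0.7577


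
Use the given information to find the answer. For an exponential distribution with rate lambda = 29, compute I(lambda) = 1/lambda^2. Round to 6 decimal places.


Fisher information for exponential: I(lambda) = 1/lambda^2.
lambda = 29, lambda^2 = 841.
I = 1/841 = 0.001189

0.001189


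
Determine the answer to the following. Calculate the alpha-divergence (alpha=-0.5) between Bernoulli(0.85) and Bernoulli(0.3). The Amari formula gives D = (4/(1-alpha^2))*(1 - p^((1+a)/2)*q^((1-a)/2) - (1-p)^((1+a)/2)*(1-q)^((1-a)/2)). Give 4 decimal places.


Amari alpha-divergence:
D = (4/(1-alpha^2))*(1 - p^((1+a)/2)*q^((1-a)/2) - (1-p)^((1+a)/2)*(1-q)^((1-a)/2)).
alpha = -0.5, p = 0.85, q = 0.3.
e1 = (1+alpha)/2 = 0.25, e2 = (1-alpha)/2 = 0.75.
t1 = p^e1 * q^e2 = 0.85^0.25 * 0.3^0.75 = 0.38922.
t2 = (1-p)^e1 * (1-q)^e2 = 0.15^0.25 * 0.7^0.75 = 0.476262.
4/(1-alpha^2) = 5.333333.
D = 5.333333*(1 - 0.38922 - 0.476262) = 0.7174

0.7174


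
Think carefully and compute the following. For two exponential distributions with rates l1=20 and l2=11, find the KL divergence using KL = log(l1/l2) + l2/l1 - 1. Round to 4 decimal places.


KL divergence for exponential family:
KL = log(l1/l2) + l2/l1 - 1.
log(20/11) = 0.597837.
11/20 = 0.55.
KL = 0.597837 + 0.55 - 1 = 0.1478

0.1478


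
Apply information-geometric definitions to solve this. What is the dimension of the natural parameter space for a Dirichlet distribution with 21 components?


Exponential family dimension calculation:
Dirichlet with 21 components has 21 natural parameters.

21


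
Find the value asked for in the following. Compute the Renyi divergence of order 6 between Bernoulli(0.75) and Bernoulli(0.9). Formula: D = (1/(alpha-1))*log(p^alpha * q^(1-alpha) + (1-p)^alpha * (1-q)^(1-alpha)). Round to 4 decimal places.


Renyi divergence of order alpha between Bernoulli distributions:
D = (1/(alpha-1))*log(p^alpha * q^(1-alpha) + (1-p)^alpha * (1-q)^(1-alpha)).
alpha = 6, p = 0.75, q = 0.9.
p^alpha * q^(1-alpha) = 0.75^6 * 0.9^-5 = 0.301408.
(1-p)^alpha * (1-q)^(1-alpha) = 0.25^6 * 0.1^-5 = 24.414063.
sum = 0.301408 + 24.414063 = 24.715471.
D = (1/5)*log(24.715471) = 0.6415

0.6415


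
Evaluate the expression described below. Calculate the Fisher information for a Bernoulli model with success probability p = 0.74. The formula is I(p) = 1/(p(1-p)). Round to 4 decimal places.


For Bernoulli(p), Fisher information is I(p) = 1/(p*(1-p)).
p = 0.74, 1-p = 0.26.
p*(1-p) = 0.1924.
I(p) = 1/0.1924 = 5.1975

5.1975


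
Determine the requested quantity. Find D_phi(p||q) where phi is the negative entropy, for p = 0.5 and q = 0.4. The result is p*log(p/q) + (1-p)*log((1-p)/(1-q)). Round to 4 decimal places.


Bregman divergence with negative entropy generator:
D = p*log(p/q) + (1-p)*log((1-p)/(1-q)).
p = 0.5, q = 0.4.
p*log(p/q) = 0.5*log(0.5/0.4) = 0.111572.
(1-p)*log((1-p)/(1-q)) = 0.5*log(0.5/0.6) = -0.091161.
D = 0.111572 + -0.091161 = 0.0204

0.0204


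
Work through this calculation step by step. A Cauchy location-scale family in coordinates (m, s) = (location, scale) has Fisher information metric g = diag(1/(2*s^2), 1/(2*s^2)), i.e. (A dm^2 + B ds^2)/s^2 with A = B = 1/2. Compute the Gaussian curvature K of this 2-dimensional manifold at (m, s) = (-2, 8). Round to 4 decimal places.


The metric has the form g = (A dm^2 + B ds^2)/s^2 with A = 1/2, B = 1/2.
Substitute u = sqrt(A/B)*m: g = B*(du^2 + ds^2)/s^2, i.e. B times the
Poincare upper half-plane metric, which has constant Gaussian curvature -1.
Scaling a 2D metric by a constant c divides the Gaussian curvature by c,
so K = -1/B = -1/(1/2) = -2.0000 everywhere (the point (m, s) = (-2, 8) is irrelevant:
the curvature is constant).
The requested Gaussian curvature is K = -2.0000.

-2.0000


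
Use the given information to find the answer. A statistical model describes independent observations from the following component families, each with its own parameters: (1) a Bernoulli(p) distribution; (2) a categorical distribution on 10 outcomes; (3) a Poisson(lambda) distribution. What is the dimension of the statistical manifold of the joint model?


The dimension of a statistical manifold equals the number of free
(independent) real parameters of the model. For a product of independent
blocks the parameter counts add.
- Bernoulli (p): 1.
- categorical on 10 outcomes (probabilities sum to 1): 10-1 = 9.
- Poisson (lambda): 1.
Total = 1 + 9 + 1 = 11.
Dimension = 11

11


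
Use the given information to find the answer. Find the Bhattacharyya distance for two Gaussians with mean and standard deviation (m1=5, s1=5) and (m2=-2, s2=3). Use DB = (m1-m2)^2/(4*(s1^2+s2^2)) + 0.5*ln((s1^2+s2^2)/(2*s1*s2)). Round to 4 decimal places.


Bhattacharyya distance between two Gaussians:
DB = (m1-m2)^2/(4*(s1^2+s2^2)) + (1/2)*ln((s1^2+s2^2)/(2*s1*s2)).
(m1-m2)^2 = (7)^2 = 49.
s1^2+s2^2 = 25 + 9 = 34.
term1 = 49/136 = 0.360294.
term2 = 0.5*ln(34/30.0) = 0.062582.
DB = 0.360294 + 0.062582 = 0.4229

0.4229


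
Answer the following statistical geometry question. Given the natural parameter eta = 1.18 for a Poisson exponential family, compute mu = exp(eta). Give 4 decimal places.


Expectation parameter for Poisson exponential family:
mu = exp(eta).
eta = 1.18.
mu = exp(1.18) = 3.2544

3.2544


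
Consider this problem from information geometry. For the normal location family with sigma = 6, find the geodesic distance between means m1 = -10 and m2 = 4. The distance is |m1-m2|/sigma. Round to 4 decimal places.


On the fixed-variance normal subfamily, geodesic distance = |m1-m2|/sigma.
|-10 - 4| = 14.
sigma = 6.
d = 14/6 = 2.3333

2.3333


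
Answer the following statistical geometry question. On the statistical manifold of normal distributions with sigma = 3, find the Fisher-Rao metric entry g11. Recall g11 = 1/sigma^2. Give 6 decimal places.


For the 2-parameter normal family, the Fisher metric has:
  g11 = 1/sigma^2, g22 = 2/sigma^2.
sigma = 3, sigma^2 = 9.
g11 = 0.111111

0.111111


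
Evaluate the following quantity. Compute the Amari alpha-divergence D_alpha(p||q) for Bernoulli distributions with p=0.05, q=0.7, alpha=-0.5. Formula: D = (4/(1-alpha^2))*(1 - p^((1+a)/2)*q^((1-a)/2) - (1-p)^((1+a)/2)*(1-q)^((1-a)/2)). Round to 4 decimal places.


Amari alpha-divergence:
D = (4/(1-alpha^2))*(1 - p^((1+a)/2)*q^((1-a)/2) - (1-p)^((1+a)/2)*(1-q)^((1-a)/2)).
alpha = -0.5, p = 0.05, q = 0.7.
e1 = (1+alpha)/2 = 0.25, e2 = (1-alpha)/2 = 0.75.
t1 = p^e1 * q^e2 = 0.05^0.25 * 0.7^0.75 = 0.361881.
t2 = (1-p)^e1 * (1-q)^e2 = 0.95^0.25 * 0.3^0.75 = 0.400195.
4/(1-alpha^2) = 5.333333.
D = 5.333333*(1 - 0.361881 - 0.400195) = 1.2689

1.2689


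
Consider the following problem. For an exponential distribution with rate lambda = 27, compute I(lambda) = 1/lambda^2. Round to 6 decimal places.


Fisher information for exponential: I(lambda) = 1/lambda^2.
lambda = 27, lambda^2 = 729.
I = 1/729 = 0.001372

0.001372


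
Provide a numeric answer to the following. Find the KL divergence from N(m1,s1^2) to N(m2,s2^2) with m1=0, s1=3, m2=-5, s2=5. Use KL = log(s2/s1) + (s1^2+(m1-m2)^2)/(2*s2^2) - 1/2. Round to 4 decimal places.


KL divergence between normal distributions:
KL = log(s2/s1) + (s1^2 + (m1-m2)^2)/(2*s2^2) - 1/2.
log(5/3) = 0.510826.
(3^2 + (0--5)^2)/(2*5^2) = (9 + 25)/50 = 0.68.
KL = 0.510826 + 0.68 - 0.5 = 0.6908

0.6908


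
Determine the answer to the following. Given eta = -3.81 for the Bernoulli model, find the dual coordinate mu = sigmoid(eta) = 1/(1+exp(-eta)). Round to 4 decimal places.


Dual coordinate (expectation parameter) for Bernoulli:
mu = 1/(1+exp(-eta)).
eta = -3.81.
exp(-eta) = exp(3.81) = 45.150439.
mu = 1/(1+45.150439) = 0.0217

0.0217


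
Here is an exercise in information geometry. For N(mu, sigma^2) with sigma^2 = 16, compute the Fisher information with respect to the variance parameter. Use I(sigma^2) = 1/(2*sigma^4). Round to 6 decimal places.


Fisher information for variance: I(sigma^2) = 1/(2*sigma^4).
sigma^2 = 16, so sigma^4 = 256.
I = 1/(2*256) = 1/512 = 0.001953

0.001953


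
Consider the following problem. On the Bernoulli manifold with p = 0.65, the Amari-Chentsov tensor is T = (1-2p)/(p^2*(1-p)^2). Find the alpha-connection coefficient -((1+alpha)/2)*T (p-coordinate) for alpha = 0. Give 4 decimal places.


Skewness (Amari-Chentsov) tensor: T = (1-2p)/(p^2*(1-p)^2).
p = 0.65, 1-2p = -0.3, p^2 = 0.4225, (1-p)^2 = 0.1225.
T = -0.3/(0.4225 * 0.1225) = -5.796401.
In the p-coordinate, Gamma^(alpha) = Gamma^(0) - (alpha/2)*T with Gamma^(0) = (1/2)*g'(p) = -T/2,
so Gamma^(alpha) = -((1+alpha)/2)*T.
alpha = 0, -(1+alpha)/2 = -0.5.
Gamma = -0.5 * -5.796401 = 2.8982

2.8982


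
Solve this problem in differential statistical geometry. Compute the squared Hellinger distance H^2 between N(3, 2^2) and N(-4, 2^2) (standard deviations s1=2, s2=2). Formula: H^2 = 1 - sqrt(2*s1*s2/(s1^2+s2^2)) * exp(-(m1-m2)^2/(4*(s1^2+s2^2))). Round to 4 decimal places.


Squared Hellinger distance for Gaussians:
H^2 = 1 - sqrt(2*s1*s2/(s1^2+s2^2)) * exp(-(m1-m2)^2/(4*(s1^2+s2^2))).
s1^2 = 4, s2^2 = 4, s1^2+s2^2 = 8.
sqrt(2*2*2/(8)) = 1.0.
(m1-m2)^2 = (7)^2 = 49.
exp(-49/(4*8)) = exp(-1.53125) = 0.216265.
H^2 = 1 - 1.0*0.216265 = 0.7837

0.7837


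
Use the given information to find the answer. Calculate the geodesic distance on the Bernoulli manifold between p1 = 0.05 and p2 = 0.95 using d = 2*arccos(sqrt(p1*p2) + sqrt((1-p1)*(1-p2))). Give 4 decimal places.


Geodesic distance on Bernoulli manifold:
d(p1,p2) = 2*arccos(sqrt(p1*p2) + sqrt((1-p1)*(1-p2))).
sqrt(p1*p2) = sqrt(0.05*0.95) = 0.217945.
sqrt((1-p1)*(1-p2)) = sqrt(0.95*0.05) = 0.217945.
arg = 0.217945 + 0.217945 = 0.43589.
d = 2*arccos(0.43589) = 2.2395

2.2395


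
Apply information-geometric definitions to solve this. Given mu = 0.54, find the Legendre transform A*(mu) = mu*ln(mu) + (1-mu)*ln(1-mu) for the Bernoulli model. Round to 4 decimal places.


Legendre transform for Bernoulli:
A*(mu) = mu*log(mu) + (1-mu)*log(1-mu).
mu = 0.54, 1-mu = 0.46.
mu*log(mu) = 0.54*log(0.54) = -0.332741.
(1-mu)*log(1-mu) = 0.46*log(0.46) = -0.357203.
A* = -0.332741 + -0.357203 = -0.6899

-0.6899


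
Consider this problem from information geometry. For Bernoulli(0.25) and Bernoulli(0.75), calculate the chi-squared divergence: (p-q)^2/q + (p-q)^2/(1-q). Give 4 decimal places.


Chi-squared divergence between Bernoulli distributions:
chi^2 = (p-q)^2/q + (p-q)^2/(1-q).
p = 0.25, q = 0.75, p-q = -0.5.
(p-q)^2 = 0.25.
term1 = 0.25/0.75 = 0.333333.
term2 = 0.25/0.25 = 1.0.
chi^2 = 0.333333 + 1.0 = 1.3333

1.3333


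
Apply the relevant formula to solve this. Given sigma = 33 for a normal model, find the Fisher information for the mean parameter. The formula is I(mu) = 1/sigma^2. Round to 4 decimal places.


The Fisher information for the mean of a normal distribution is I(mu) = 1/sigma^2.
sigma = 33, so sigma^2 = 1089.
I(mu) = 1/1089 = 0.0009

0.0009


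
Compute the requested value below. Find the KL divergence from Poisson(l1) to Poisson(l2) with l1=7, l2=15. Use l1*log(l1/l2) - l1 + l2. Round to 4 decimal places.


KL divergence for Poisson:
KL = l1*log(l1/l2) - l1 + l2.
l1 = 7, l2 = 15.
log(7/15) = -0.76214.
l1*log(l1/l2) = 7 * -0.76214 = -5.33498.
KL = -5.33498 - 7 + 15 = 2.6650

2.6650


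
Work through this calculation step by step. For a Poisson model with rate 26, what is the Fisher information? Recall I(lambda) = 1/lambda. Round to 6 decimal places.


Fisher information for Poisson: I(lambda) = 1/lambda.
lambda = 26.
I(lambda) = 1/26 = 0.038462

0.038462


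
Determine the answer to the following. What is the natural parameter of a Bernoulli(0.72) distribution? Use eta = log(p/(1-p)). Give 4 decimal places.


Natural parameter for Bernoulli: eta = log(p/(1-p)).
p = 0.72, 1-p = 0.28.
p/(1-p) = 2.571429.
eta = log(2.571429) = 0.9445

0.9445
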